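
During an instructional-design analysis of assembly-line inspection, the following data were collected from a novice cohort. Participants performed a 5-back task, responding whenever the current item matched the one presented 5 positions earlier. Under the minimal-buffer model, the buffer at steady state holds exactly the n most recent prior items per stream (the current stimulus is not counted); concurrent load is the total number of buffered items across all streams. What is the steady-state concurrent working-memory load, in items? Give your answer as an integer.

The buffer holds the 5 most recent prior items.
Steady-state concurrent load = 5 items.

5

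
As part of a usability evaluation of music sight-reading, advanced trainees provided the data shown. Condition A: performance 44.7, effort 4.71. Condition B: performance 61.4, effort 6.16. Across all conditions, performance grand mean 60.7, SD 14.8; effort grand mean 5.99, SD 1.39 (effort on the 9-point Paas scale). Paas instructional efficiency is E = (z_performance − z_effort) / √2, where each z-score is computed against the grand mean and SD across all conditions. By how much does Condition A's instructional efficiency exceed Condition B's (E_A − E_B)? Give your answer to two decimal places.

-0.06

Condition A: z_P = (44.7 − 60.7)/14.8 = -1.0811; z_E = (4.71 − 5.99)/1.39 = -0.9209; E_A = (-1.0811 − (-0.9209))/√2 = -0.1133.
Condition B: z_P = (61.4 − 60.7)/14.8 = 0.0473; z_E = (6.16 − 5.99)/1.39 = 0.1223; E_B = (0.0473 − 0.1223)/√2 = -0.0530.
E_A − E_B = -0.1133 − (-0.0530) = -0.0603 ≈ -0.06.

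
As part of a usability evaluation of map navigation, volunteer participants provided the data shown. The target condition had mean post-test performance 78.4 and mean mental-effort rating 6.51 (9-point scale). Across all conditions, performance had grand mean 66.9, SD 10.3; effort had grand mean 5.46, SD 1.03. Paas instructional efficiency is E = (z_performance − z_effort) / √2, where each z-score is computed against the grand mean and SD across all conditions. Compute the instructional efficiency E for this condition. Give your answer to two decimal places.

z_performance = (78.4 − 66.9) / 10.3 = 11.5000 / 10.3 = 1.1165.
z_effort = (6.51 − 5.46) / 1.03 = 1.0500 / 1.03 = 1.0194.
z_P − z_E = 1.1165 − 1.0194 = 0.0971.
E = 0.0971 / √2 = 0.0971 / 1.41421 = 0.0687 ≈ 0.07.

0.07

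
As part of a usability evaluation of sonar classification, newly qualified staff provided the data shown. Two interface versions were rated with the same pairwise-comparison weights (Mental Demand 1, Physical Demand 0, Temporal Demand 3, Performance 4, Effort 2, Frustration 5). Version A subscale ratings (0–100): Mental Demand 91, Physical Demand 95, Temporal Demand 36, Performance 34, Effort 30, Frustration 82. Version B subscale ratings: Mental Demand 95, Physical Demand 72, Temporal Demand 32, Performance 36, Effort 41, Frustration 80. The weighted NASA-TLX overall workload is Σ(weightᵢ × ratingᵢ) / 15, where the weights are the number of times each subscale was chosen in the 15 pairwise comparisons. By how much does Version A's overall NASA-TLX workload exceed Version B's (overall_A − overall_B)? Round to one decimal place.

Version A weighted sum = 1·91 + 0·95 + 3·36 + 4·34 + 2·30 + 5·82 = 91 + 0 + 108 + 136 + 60 + 410 = 805; overall_A = 805/15 = 53.6667.
Version B weighted sum = 1·95 + 0·72 + 3·32 + 4·36 + 2·41 + 5·80 = 95 + 0 + 96 + 144 + 82 + 400 = 817; overall_B = 817/15 = 54.4667.
Difference = 53.6667 − 54.4667 = -0.8000 ≈ -0.8.

-0.8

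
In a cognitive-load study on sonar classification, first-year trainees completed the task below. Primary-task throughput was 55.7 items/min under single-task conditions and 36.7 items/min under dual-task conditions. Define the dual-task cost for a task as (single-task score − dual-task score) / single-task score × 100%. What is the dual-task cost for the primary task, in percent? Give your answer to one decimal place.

Cost = (55.7 − 36.7) / 55.7 × 100%
     = 19.0000 / 55.7 × 100% = 34.1113%.
≈ 34.1%.

34.1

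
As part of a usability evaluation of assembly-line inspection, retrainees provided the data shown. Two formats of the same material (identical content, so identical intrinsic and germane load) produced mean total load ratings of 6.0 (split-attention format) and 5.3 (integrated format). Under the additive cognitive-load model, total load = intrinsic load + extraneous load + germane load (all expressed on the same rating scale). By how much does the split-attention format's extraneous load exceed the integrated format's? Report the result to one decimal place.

0.7

Intrinsic and germane load are equal across formats, so the difference in total load equals the difference in extraneous load.
Extraneous-load difference = 6.0 − 5.3 = 0.7.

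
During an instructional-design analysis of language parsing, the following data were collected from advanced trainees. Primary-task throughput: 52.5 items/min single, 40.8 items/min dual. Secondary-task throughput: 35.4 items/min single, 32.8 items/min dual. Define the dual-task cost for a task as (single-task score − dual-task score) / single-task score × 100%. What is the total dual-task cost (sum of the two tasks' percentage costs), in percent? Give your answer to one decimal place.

Primary cost = (52.5 − 40.8) / 52.5 × 100% = 22.2857%.
Secondary cost = (35.4 − 32.8) / 35.4 × 100% = 7.3446%.
Total = 22.2857% + 7.3446% = 29.6303% ≈ 29.6%.

29.6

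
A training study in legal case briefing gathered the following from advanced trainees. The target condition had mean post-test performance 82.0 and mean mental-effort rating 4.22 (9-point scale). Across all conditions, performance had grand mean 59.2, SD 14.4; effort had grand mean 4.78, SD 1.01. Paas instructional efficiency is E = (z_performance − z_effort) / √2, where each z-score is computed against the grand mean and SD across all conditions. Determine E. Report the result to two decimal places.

1.51

z_performance = (82.0 − 59.2) / 14.4 = 22.8000 / 14.4 = 1.5833.
z_effort = (4.22 − 4.78) / 1.01 = -0.5600 / 1.01 = -0.5545.
z_P − z_E = 1.5833 − (-0.5545) = 2.1378.
E = 2.1378 / √2 = 2.1378 / 1.41421 = 1.5117 ≈ 1.51.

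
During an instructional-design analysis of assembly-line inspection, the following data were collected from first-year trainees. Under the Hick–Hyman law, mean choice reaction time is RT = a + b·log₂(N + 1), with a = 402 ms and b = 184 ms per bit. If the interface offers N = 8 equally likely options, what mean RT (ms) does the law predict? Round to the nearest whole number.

log₂(8 + 1) = log₂(9) = 3.1699.
RT = 402 + 184 × 3.1699 = 402 + 583.2616 = 985.2616 ms.
≈ 985 ms.

985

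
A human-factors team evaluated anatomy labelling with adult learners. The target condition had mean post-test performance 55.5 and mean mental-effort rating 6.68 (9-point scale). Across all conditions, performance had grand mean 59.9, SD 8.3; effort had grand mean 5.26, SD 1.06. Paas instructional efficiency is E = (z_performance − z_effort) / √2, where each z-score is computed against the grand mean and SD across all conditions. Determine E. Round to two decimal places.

z_performance = (55.5 − 59.9) / 8.3 = -4.4000 / 8.3 = -0.5301.
z_effort = (6.68 − 5.26) / 1.06 = 1.4200 / 1.06 = 1.3396.
z_P − z_E = -0.5301 − 1.3396 = -1.8697.
E = -1.8697 / √2 = -1.8697 / 1.41421 = -1.3221 ≈ -1.32.

-1.32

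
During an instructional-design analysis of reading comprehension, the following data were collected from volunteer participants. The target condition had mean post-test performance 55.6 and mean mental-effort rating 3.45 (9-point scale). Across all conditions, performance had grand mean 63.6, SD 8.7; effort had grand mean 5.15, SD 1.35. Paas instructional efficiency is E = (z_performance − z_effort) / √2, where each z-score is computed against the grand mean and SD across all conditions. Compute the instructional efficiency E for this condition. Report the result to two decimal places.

0.24

z_performance = (55.6 − 63.6) / 8.7 = -8.0000 / 8.7 = -0.9195.
z_effort = (3.45 − 5.15) / 1.35 = -1.7000 / 1.35 = -1.2593.
z_P − z_E = -0.9195 − (-1.2593) = 0.3398.
E = 0.3398 / √2 = 0.3398 / 1.41421 = 0.2403 ≈ 0.24.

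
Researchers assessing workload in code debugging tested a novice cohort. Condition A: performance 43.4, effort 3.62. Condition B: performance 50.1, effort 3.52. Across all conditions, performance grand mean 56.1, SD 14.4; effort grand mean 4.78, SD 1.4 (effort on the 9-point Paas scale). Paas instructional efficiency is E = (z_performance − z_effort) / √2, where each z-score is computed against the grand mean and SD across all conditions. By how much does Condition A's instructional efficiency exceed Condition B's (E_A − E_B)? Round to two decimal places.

Condition A: z_P = (43.4 − 56.1)/14.4 = -0.8819; z_E = (3.62 − 4.78)/1.4 = -0.8286; E_A = (-0.8819 − (-0.8286))/√2 = -0.0377.
Condition B: z_P = (50.1 − 56.1)/14.4 = -0.4167; z_E = (3.52 − 4.78)/1.4 = -0.9000; E_B = (-0.4167 − (-0.9000))/√2 = 0.3417.
E_A − E_B = -0.0377 − 0.3417 = -0.3794 ≈ -0.38.

-0.38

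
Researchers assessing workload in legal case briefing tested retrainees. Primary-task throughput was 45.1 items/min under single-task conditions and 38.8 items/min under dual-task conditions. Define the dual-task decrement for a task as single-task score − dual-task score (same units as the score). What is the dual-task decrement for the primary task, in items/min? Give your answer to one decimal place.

Decrement = 45.1 − 38.8 = 6.3000 items/min ≈ 6.3 items/min.

6.3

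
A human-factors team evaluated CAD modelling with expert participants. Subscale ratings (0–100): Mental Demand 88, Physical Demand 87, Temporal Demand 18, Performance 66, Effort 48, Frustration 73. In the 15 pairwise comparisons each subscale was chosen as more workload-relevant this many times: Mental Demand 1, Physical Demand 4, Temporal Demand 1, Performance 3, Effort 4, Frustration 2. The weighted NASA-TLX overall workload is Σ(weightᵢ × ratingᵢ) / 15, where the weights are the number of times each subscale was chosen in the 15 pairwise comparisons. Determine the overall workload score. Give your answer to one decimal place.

The tallies are the weights (they sum to 15).
Weighted sum = 1·88 + 4·87 + 1·18 + 3·66 + 4·48 + 2·73
            = 88 + 348 + 18 + 198 + 192 + 146 = 990.
Overall workload = 990 / 15 = 66.0000 ≈ 66.0.

66.0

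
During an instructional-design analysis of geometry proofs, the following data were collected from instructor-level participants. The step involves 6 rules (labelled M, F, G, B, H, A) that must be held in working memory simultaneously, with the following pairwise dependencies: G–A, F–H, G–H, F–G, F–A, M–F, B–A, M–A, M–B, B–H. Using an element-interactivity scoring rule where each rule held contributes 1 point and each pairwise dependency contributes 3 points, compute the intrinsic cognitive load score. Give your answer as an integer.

36

Count of rules held simultaneously: 6.
Count of pairwise dependencies listed: 10.
Element contribution: 6 × 1 = 6.
Interaction contribution: 10 × 3 = 30.
Intrinsic load = 6 + 30 = 36.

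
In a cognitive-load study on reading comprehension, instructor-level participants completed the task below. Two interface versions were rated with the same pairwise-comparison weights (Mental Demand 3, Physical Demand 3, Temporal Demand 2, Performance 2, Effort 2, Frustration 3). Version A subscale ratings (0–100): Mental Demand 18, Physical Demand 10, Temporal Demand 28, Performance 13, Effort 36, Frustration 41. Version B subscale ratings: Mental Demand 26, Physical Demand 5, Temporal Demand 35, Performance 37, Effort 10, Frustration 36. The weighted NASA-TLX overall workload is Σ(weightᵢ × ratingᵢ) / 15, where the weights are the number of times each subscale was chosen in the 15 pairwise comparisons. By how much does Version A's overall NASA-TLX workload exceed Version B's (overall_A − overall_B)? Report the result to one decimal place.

-0.3

Version A weighted sum = 3·18 + 3·10 + 2·28 + 2·13 + 2·36 + 3·41 = 54 + 30 + 56 + 26 + 72 + 123 = 361; overall_A = 361/15 = 24.0667.
Version B weighted sum = 3·26 + 3·5 + 2·35 + 2·37 + 2·10 + 3·36 = 78 + 15 + 70 + 74 + 20 + 108 = 365; overall_B = 365/15 = 24.3333.
Difference = 24.0667 − 24.3333 = -0.2666 ≈ -0.3.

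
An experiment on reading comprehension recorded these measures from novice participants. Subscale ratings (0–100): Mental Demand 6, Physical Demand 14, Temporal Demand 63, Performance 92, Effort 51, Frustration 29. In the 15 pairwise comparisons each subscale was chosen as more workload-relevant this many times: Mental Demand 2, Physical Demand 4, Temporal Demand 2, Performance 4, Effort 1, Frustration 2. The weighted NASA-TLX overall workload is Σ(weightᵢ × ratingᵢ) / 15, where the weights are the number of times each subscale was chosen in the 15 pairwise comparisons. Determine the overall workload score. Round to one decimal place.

44.7

The tallies are the weights (they sum to 15).
Weighted sum = 2·6 + 4·14 + 2·63 + 4·92 + 1·51 + 2·29
            = 12 + 56 + 126 + 368 + 51 + 58 = 671.
Overall workload = 671 / 15 = 44.7333 ≈ 44.7.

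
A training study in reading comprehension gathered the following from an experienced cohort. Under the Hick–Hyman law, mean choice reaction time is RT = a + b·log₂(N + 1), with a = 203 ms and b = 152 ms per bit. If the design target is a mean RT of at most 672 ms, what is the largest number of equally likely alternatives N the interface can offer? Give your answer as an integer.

Set 203 + 152·log₂(N + 1) ≤ 672.
log₂(N + 1) ≤ (672 − 203) / 152 = 3.0855.
N + 1 ≤ 2^3.0855 = 8.4884.
N ≤ 7.4884, so the largest integer N is 7.

7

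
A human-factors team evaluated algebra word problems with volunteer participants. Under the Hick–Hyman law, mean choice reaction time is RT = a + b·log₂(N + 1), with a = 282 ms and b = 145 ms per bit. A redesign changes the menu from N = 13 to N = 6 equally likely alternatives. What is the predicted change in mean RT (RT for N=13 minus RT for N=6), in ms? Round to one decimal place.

145.0

RT(13) = 282 + 145·log₂(14) = 282 + 145·3.8074 = 834.0730 ms.
RT(6) = 282 + 145·log₂(7) = 282 + 145·2.8074 = 689.0730 ms.
Difference = 834.0730 − 689.0730 = 145.0000 ≈ 145.0 ms.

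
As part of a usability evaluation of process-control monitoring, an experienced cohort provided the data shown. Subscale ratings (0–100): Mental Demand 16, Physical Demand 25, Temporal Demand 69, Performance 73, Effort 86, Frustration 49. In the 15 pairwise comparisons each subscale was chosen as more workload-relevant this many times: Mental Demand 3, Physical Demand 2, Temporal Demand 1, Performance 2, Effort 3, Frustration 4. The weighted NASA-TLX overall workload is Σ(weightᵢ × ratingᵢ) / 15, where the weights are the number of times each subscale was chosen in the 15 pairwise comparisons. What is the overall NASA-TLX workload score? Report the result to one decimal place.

51.1

The tallies are the weights (they sum to 15).
Weighted sum = 3·16 + 2·25 + 1·69 + 2·73 + 3·86 + 4·49
            = 48 + 50 + 69 + 146 + 258 + 196 = 767.
Overall workload = 767 / 15 = 51.1333 ≈ 51.1.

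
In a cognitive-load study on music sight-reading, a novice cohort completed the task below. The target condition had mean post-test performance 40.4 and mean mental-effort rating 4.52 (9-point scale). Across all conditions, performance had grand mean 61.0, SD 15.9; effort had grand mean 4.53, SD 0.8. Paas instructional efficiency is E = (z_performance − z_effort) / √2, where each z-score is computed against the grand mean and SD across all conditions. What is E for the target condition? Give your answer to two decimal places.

z_performance = (40.4 − 61.0) / 15.9 = -20.6000 / 15.9 = -1.2956.
z_effort = (4.52 − 4.53) / 0.8 = -0.0100 / 0.8 = -0.0125.
z_P − z_E = -1.2956 − (-0.0125) = -1.2831.
E = -1.2831 / √2 = -1.2831 / 1.41421 = -0.9073 ≈ -0.91.

-0.91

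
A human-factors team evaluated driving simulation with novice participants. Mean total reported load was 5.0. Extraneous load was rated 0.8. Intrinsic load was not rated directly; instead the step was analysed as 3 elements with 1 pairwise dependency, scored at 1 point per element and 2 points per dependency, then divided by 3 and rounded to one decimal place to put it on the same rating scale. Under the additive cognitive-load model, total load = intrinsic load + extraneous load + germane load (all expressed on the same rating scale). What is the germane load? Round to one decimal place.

Intrinsic (element-interactivity): (3 × 1 + 1 × 2) / 3 = 5 / 3 = 1.6667 → 1.7.
germane load = total − intrinsic − extraneous
             = 5.0 − 1.7 − 0.8 = 2.5.

2.5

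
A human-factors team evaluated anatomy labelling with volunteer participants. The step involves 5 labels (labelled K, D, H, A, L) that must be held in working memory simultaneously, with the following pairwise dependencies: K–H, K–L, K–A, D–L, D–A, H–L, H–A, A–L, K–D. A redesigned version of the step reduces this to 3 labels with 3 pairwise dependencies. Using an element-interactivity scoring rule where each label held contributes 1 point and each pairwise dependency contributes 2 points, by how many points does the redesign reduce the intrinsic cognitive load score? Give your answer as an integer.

Original: 5 × 1 + 9 × 2 = 5 + 18 = 23.
Redesigned: 3 × 1 + 3 × 2 = 3 + 6 = 9.
Reduction = 23 − 9 = 14.

14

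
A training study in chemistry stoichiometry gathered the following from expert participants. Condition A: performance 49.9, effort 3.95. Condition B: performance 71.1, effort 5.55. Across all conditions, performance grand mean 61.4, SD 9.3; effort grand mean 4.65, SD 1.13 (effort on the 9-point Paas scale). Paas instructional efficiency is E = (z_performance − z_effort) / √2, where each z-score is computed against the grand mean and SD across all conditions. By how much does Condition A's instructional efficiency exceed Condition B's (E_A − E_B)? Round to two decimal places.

-0.61

Condition A: z_P = (49.9 − 61.4)/9.3 = -1.2366; z_E = (3.95 − 4.65)/1.13 = -0.6195; E_A = (-1.2366 − (-0.6195))/√2 = -0.4364.
Condition B: z_P = (71.1 − 61.4)/9.3 = 1.0430; z_E = (5.55 − 4.65)/1.13 = 0.7965; E_B = (1.0430 − 0.7965)/√2 = 0.1743.
E_A − E_B = -0.4364 − 0.1743 = -0.6107 ≈ -0.61.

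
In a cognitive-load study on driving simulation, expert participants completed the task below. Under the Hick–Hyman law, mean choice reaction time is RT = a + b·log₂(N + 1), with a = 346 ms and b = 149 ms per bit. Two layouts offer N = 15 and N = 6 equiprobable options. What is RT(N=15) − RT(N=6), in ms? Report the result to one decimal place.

RT(15) = 346 + 149·log₂(16) = 346 + 149·4.0000 = 942.0000 ms.
RT(6) = 346 + 149·log₂(7) = 346 + 149·2.8074 = 764.3026 ms.
Difference = 942.0000 − 764.3026 = 177.6974 ≈ 177.7 ms.

177.7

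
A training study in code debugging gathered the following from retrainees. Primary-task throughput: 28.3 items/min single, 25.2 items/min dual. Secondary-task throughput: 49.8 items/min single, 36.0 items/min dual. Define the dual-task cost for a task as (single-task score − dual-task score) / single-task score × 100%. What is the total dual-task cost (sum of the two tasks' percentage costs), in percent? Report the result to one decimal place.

38.7

Primary cost = (28.3 − 25.2) / 28.3 × 100% = 10.9541%.
Secondary cost = (49.8 − 36.0) / 49.8 × 100% = 27.7108%.
Total = 10.9541% + 27.7108% = 38.6649% ≈ 38.7%.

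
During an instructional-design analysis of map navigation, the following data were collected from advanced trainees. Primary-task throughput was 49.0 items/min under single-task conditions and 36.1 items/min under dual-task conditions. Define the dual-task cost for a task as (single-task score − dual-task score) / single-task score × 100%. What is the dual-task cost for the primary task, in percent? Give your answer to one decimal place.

Cost = (49.0 − 36.1) / 49.0 × 100%
     = 12.9000 / 49.0 × 100% = 26.3265%.
≈ 26.3%.

26.3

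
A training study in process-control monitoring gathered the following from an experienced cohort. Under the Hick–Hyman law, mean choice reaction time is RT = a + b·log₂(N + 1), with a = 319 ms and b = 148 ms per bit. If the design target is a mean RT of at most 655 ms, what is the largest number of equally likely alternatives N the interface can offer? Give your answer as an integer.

3

Set 319 + 148·log₂(N + 1) ≤ 655.
log₂(N + 1) ≤ (655 − 319) / 148 = 2.2703.
N + 1 ≤ 2^2.2703 = 4.8242.
N ≤ 3.8242, so the largest integer N is 3.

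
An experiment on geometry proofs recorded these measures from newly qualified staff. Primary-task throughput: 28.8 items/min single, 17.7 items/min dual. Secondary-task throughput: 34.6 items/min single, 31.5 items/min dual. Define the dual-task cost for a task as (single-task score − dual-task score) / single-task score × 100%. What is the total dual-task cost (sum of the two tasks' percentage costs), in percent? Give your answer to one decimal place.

Primary cost = (28.8 − 17.7) / 28.8 × 100% = 38.5417%.
Secondary cost = (34.6 − 31.5) / 34.6 × 100% = 8.9595%.
Total = 38.5417% + 8.9595% = 47.5012% ≈ 47.5%.

47.5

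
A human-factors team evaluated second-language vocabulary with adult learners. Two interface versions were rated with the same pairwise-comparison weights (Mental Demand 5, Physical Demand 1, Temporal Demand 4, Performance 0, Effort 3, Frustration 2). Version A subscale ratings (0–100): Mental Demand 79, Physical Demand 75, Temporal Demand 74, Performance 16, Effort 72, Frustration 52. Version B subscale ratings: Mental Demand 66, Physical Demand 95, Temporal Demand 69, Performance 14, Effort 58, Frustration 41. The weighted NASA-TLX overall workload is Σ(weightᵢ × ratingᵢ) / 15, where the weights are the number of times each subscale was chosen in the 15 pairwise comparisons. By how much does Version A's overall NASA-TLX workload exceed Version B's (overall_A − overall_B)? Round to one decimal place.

8.6

Version A weighted sum = 5·79 + 1·75 + 4·74 + 0·16 + 3·72 + 2·52 = 395 + 75 + 296 + 0 + 216 + 104 = 1086; overall_A = 1086/15 = 72.4000.
Version B weighted sum = 5·66 + 1·95 + 4·69 + 0·14 + 3·58 + 2·41 = 330 + 95 + 276 + 0 + 174 + 82 = 957; overall_B = 957/15 = 63.8000.
Difference = 72.4000 − 63.8000 = 8.6000 ≈ 8.6.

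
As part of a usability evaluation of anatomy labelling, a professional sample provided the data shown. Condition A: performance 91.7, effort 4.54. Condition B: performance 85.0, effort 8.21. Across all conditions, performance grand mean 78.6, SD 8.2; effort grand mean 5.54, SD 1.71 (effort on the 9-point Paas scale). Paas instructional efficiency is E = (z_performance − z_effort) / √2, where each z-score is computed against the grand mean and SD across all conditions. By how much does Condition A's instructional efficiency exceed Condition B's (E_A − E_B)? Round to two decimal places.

Condition A: z_P = (91.7 − 78.6)/8.2 = 1.5976; z_E = (4.54 − 5.54)/1.71 = -0.5848; E_A = (1.5976 − (-0.5848))/√2 = 1.5432.
Condition B: z_P = (85.0 − 78.6)/8.2 = 0.7805; z_E = (8.21 − 5.54)/1.71 = 1.5614; E_B = (0.7805 − 1.5614)/√2 = -0.5522.
E_A − E_B = 1.5432 − (-0.5522) = 2.0954 ≈ 2.10.

2.10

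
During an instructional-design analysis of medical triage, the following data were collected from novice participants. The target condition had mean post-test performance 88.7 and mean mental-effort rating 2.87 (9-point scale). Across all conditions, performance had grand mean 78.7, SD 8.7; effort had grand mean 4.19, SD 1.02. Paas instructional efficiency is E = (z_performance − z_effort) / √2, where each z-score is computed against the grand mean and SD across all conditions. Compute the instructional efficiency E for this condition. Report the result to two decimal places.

1.73

z_performance = (88.7 − 78.7) / 8.7 = 10.0000 / 8.7 = 1.1494.
z_effort = (2.87 − 4.19) / 1.02 = -1.3200 / 1.02 = -1.2941.
z_P − z_E = 1.1494 − (-1.2941) = 2.4435.
E = 2.4435 / √2 = 2.4435 / 1.41421 = 1.7278 ≈ 1.73.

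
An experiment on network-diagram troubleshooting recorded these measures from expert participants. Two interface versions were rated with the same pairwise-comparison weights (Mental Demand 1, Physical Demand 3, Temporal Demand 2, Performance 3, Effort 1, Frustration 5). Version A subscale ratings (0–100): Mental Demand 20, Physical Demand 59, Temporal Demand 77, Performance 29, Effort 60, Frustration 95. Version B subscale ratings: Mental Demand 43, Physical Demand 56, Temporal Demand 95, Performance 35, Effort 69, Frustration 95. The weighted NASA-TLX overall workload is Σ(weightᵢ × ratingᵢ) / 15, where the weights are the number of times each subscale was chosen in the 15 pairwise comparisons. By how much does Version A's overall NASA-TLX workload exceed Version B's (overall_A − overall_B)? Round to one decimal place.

Version A weighted sum = 1·20 + 3·59 + 2·77 + 3·29 + 1·60 + 5·95 = 20 + 177 + 154 + 87 + 60 + 475 = 973; overall_A = 973/15 = 64.8667.
Version B weighted sum = 1·43 + 3·56 + 2·95 + 3·35 + 1·69 + 5·95 = 43 + 168 + 190 + 105 + 69 + 475 = 1050; overall_B = 1050/15 = 70.0000.
Difference = 64.8667 − 70.0000 = -5.1333 ≈ -5.1.

-5.1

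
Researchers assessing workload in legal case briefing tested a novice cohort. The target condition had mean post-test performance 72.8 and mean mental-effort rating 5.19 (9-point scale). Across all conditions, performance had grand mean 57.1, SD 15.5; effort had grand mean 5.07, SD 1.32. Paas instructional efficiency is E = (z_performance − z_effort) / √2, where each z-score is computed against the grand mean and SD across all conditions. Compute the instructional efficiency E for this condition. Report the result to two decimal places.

0.65

z_performance = (72.8 − 57.1) / 15.5 = 15.7000 / 15.5 = 1.0129.
z_effort = (5.19 − 5.07) / 1.32 = 0.1200 / 1.32 = 0.0909.
z_P − z_E = 1.0129 − 0.0909 = 0.9220.
E = 0.9220 / √2 = 0.9220 / 1.41421 = 0.6520 ≈ 0.65.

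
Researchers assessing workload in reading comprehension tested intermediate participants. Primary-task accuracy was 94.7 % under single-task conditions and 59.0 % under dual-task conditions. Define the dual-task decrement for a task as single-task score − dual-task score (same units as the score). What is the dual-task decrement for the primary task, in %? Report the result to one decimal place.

Decrement = 94.7 − 59.0 = 35.7000 % ≈ 35.7 %.

35.7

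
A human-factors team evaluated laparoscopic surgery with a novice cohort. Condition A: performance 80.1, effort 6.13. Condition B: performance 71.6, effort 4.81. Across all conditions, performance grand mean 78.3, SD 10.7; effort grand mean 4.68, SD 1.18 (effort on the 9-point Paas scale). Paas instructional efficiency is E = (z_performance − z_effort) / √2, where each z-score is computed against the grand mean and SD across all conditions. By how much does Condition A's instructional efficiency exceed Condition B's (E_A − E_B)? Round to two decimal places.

Condition A: z_P = (80.1 − 78.3)/10.7 = 0.1682; z_E = (6.13 − 4.68)/1.18 = 1.2288; E_A = (0.1682 − 1.2288)/√2 = -0.7500.
Condition B: z_P = (71.6 − 78.3)/10.7 = -0.6262; z_E = (4.81 − 4.68)/1.18 = 0.1102; E_B = (-0.6262 − 0.1102)/√2 = -0.5207.
E_A − E_B = -0.7500 − (-0.5207) = -0.2293 ≈ -0.23.

-0.23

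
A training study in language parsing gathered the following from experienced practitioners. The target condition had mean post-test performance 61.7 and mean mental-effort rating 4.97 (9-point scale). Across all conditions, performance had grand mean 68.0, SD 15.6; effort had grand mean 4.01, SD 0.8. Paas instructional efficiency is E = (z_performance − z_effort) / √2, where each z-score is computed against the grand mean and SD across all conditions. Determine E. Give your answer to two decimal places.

-1.13

z_performance = (61.7 − 68.0) / 15.6 = -6.3000 / 15.6 = -0.4038.
z_effort = (4.97 − 4.01) / 0.8 = 0.9600 / 0.8 = 1.2000.
z_P − z_E = -0.4038 − 1.2000 = -1.6038.
E = -1.6038 / √2 = -1.6038 / 1.41421 = -1.1341 ≈ -1.13.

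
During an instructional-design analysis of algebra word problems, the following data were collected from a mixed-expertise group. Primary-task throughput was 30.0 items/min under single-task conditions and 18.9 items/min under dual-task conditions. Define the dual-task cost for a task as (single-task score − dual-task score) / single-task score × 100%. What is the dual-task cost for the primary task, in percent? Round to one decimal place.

37.0

Cost = (30.0 − 18.9) / 30.0 × 100%
     = 11.1000 / 30.0 × 100% = 37.0000%.
≈ 37.0%.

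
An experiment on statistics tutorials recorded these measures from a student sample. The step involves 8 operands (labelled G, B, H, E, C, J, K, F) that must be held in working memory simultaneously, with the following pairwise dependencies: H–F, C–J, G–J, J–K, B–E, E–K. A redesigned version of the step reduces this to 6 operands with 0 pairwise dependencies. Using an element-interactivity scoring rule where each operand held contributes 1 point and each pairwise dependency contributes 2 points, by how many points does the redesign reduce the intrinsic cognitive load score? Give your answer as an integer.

Original: 8 × 1 + 6 × 2 = 8 + 12 = 20.
Redesigned: 6 × 1 + 0 × 2 = 6 + 0 = 6.
Reduction = 20 − 6 = 14.

14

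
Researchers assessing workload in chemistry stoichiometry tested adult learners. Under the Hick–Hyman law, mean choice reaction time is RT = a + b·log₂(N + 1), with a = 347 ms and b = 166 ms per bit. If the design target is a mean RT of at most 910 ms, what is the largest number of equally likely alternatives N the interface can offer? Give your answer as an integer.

Set 347 + 166·log₂(N + 1) ≤ 910.
log₂(N + 1) ≤ (910 − 347) / 166 = 3.3916.
N + 1 ≤ 2^3.3916 = 10.4948.
N ≤ 9.4948, so the largest integer N is 9.

9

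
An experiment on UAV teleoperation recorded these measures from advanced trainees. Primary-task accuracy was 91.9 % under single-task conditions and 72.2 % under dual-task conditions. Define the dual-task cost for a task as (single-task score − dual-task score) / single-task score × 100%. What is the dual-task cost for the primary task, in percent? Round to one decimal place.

Cost = (91.9 − 72.2) / 91.9 × 100%
     = 19.7000 / 91.9 × 100% = 21.4363%.
≈ 21.4%.

21.4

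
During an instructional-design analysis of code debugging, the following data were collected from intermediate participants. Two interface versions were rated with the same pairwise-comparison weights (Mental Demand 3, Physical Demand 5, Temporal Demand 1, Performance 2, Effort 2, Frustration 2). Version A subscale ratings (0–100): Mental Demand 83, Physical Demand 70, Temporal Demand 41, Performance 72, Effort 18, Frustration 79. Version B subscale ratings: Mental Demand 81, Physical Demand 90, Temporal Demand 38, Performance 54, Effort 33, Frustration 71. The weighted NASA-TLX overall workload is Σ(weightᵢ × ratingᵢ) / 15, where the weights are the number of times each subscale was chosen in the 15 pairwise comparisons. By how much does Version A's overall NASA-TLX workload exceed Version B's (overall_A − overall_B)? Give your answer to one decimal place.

Version A weighted sum = 3·83 + 5·70 + 1·41 + 2·72 + 2·18 + 2·79 = 249 + 350 + 41 + 144 + 36 + 158 = 978; overall_A = 978/15 = 65.2000.
Version B weighted sum = 3·81 + 5·90 + 1·38 + 2·54 + 2·33 + 2·71 = 243 + 450 + 38 + 108 + 66 + 142 = 1047; overall_B = 1047/15 = 69.8000.
Difference = 65.2000 − 69.8000 = -4.6000 ≈ -4.6.

-4.6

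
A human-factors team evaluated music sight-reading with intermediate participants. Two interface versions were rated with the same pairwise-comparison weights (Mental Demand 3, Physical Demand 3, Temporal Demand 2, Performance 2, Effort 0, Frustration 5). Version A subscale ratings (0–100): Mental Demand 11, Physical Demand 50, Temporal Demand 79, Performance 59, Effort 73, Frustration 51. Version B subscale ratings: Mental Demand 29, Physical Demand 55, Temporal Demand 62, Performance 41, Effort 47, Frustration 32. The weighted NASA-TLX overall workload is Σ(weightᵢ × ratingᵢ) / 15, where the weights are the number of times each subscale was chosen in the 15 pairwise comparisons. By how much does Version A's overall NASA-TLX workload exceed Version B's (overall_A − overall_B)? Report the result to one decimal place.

Version A weighted sum = 3·11 + 3·50 + 2·79 + 2·59 + 0·73 + 5·51 = 33 + 150 + 158 + 118 + 0 + 255 = 714; overall_A = 714/15 = 47.6000.
Version B weighted sum = 3·29 + 3·55 + 2·62 + 2·41 + 0·47 + 5·32 = 87 + 165 + 124 + 82 + 0 + 160 = 618; overall_B = 618/15 = 41.2000.
Difference = 47.6000 − 41.2000 = 6.4000 ≈ 6.4.

6.4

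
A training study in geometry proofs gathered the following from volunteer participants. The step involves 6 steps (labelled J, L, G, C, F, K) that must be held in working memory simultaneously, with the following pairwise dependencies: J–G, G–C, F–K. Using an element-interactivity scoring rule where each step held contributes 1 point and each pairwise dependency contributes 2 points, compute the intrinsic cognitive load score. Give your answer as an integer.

Count of steps held simultaneously: 6.
Count of pairwise dependencies listed: 3.
Element contribution: 6 × 1 = 6.
Interaction contribution: 3 × 2 = 6.
Intrinsic load = 6 + 6 = 12.

12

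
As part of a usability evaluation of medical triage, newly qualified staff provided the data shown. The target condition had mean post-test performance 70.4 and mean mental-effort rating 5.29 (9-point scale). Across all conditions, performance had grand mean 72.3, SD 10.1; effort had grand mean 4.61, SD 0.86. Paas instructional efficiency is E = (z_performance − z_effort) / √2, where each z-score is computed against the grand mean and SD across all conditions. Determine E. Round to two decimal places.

z_performance = (70.4 − 72.3) / 10.1 = -1.9000 / 10.1 = -0.1881.
z_effort = (5.29 − 4.61) / 0.86 = 0.6800 / 0.86 = 0.7907.
z_P − z_E = -0.1881 − 0.7907 = -0.9788.
E = -0.9788 / √2 = -0.9788 / 1.41421 = -0.6921 ≈ -0.69.

-0.69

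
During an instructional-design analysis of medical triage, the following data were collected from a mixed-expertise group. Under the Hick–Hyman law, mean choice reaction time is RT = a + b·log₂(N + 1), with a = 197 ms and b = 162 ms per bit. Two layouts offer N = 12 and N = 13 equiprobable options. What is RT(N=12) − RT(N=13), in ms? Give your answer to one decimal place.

RT(12) = 197 + 162·log₂(13) = 197 + 162·3.7004 = 796.4648 ms.
RT(13) = 197 + 162·log₂(14) = 197 + 162·3.8074 = 813.7988 ms.
Difference = 796.4648 − 813.7988 = -17.3340 ≈ -17.3 ms.

-17.3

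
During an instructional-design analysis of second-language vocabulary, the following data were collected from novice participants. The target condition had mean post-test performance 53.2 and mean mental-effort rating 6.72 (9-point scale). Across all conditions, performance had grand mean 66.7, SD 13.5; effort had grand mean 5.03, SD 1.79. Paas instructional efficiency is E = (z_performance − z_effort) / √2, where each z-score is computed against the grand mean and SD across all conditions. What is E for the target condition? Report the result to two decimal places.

-1.37

z_performance = (53.2 − 66.7) / 13.5 = -13.5000 / 13.5 = -1.0000.
z_effort = (6.72 − 5.03) / 1.79 = 1.6900 / 1.79 = 0.9441.
z_P − z_E = -1.0000 − 0.9441 = -1.9441.
E = -1.9441 / √2 = -1.9441 / 1.41421 = -1.3747 ≈ -1.37.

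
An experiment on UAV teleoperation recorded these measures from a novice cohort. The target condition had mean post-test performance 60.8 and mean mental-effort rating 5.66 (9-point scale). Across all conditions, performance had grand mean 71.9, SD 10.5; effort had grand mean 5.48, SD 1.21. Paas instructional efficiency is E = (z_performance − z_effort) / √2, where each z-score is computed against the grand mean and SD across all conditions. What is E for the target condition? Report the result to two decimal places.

z_performance = (60.8 − 71.9) / 10.5 = -11.1000 / 10.5 = -1.0571.
z_effort = (5.66 − 5.48) / 1.21 = 0.1800 / 1.21 = 0.1488.
z_P − z_E = -1.0571 − 0.1488 = -1.2059.
E = -1.2059 / √2 = -1.2059 / 1.41421 = -0.8527 ≈ -0.85.

-0.85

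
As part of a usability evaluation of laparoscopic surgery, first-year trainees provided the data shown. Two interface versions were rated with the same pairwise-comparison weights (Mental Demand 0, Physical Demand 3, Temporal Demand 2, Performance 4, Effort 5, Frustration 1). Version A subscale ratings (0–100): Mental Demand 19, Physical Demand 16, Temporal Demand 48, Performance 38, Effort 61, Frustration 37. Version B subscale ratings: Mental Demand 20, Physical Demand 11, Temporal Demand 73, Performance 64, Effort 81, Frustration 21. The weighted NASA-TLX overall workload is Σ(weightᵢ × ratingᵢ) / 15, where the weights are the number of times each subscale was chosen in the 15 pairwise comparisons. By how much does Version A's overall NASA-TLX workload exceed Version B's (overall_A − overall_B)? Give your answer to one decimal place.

Version A weighted sum = 0·19 + 3·16 + 2·48 + 4·38 + 5·61 + 1·37 = 0 + 48 + 96 + 152 + 305 + 37 = 638; overall_A = 638/15 = 42.5333.
Version B weighted sum = 0·20 + 3·11 + 2·73 + 4·64 + 5·81 + 1·21 = 0 + 33 + 146 + 256 + 405 + 21 = 861; overall_B = 861/15 = 57.4000.
Difference = 42.5333 − 57.4000 = -14.8667 ≈ -14.9.

-14.9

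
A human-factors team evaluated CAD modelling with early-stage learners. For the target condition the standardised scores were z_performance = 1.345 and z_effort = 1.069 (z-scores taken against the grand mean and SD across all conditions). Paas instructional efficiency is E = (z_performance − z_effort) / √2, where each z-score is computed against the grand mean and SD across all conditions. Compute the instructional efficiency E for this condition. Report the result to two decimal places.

0.20

z_P − z_E = 1.345 − 1.069 = 0.2760.
E = 0.2760 / √2 = 0.2760 / 1.41421 = 0.1952 ≈ 0.20.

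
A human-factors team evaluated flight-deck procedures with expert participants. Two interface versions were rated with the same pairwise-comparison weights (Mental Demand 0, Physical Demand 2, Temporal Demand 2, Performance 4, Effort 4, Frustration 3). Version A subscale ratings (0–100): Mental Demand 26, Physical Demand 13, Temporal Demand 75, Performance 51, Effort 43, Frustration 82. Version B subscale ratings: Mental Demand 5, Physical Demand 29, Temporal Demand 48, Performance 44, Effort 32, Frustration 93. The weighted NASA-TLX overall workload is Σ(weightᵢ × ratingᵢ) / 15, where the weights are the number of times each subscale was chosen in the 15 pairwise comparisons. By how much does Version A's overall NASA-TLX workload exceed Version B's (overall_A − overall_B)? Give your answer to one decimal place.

Version A weighted sum = 0·26 + 2·13 + 2·75 + 4·51 + 4·43 + 3·82 = 0 + 26 + 150 + 204 + 172 + 246 = 798; overall_A = 798/15 = 53.2000.
Version B weighted sum = 0·5 + 2·29 + 2·48 + 4·44 + 4·32 + 3·93 = 0 + 58 + 96 + 176 + 128 + 279 = 737; overall_B = 737/15 = 49.1333.
Difference = 53.2000 − 49.1333 = 4.0667 ≈ 4.1.

4.1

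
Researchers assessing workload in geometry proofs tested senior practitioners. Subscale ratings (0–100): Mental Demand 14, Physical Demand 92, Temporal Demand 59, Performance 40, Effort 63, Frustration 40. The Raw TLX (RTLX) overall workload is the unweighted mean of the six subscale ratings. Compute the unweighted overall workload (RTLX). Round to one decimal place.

51.3

Sum of ratings = 14 + 92 + 59 + 40 + 63 + 40 = 308.
RTLX = 308 / 6 = 51.3333 ≈ 51.3.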